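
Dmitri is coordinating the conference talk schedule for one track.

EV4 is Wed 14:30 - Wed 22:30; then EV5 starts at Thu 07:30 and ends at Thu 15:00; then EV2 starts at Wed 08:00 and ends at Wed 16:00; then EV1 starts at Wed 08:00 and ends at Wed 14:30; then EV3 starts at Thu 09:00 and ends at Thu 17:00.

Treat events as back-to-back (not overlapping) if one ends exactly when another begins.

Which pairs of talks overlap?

EV1 & EV2, EV2 & EV4, EV3 & EV5

Two intervals overlap when each starts before the other ends.
Sorted by start: EV1, EV2, EV4, EV5, EV3.
EV2 starts before EV1 ends → EV1 and EV2 overlap.
EV4 starts exactly when EV1 ends (back-to-back, no overlap); EV1 is clear from here.
EV4 starts before EV2 ends → EV2 and EV4 overlap.
EV5 starts after EV2 ends; EV2 is clear from here.
EV5 starts after EV4 ends; EV4 is clear from here.
EV3 starts before EV5 ends → EV5 and EV3 overlap.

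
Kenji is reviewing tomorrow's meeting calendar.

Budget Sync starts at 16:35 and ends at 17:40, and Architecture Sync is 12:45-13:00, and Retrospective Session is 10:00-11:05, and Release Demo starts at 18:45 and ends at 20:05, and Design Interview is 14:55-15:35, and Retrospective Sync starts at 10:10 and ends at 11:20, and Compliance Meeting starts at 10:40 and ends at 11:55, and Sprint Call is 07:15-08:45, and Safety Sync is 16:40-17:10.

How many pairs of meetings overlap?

Sorted by start: Sprint Call, Retrospective Session, Retrospective Sync, Compliance Meeting, Architecture Sync, Design Interview, Budget Sync, Safety Sync, Release Demo.
Retrospective Session starts after Sprint Call ends, so nothing later overlaps Sprint Call either.
Retrospective Sync starts before Retrospective Session ends → Retrospective Session and Retrospective Sync overlap.
Compliance Meeting starts before Retrospective Session ends → Retrospective Session and Compliance Meeting overlap.
Architecture Sync starts after Retrospective Session ends, so nothing later overlaps Retrospective Session either.
Compliance Meeting starts before Retrospective Sync ends → Retrospective Sync and Compliance Meeting overlap.
Architecture Sync starts after Retrospective Sync ends, so nothing later overlaps Retrospective Sync either.
Architecture Sync starts after Compliance Meeting ends, so nothing later overlaps Compliance Meeting either.
Design Interview starts after Architecture Sync ends, so nothing later overlaps Architecture Sync either.
Budget Sync starts after Design Interview ends, so nothing later overlaps Design Interview either.
Safety Sync starts before Budget Sync ends → Budget Sync and Safety Sync overlap.
Release Demo starts after Budget Sync ends.
Release Demo starts after Safety Sync ends.
Overlapping pairs: Budget Sync & Safety Sync, Compliance Meeting & Retrospective Session, Compliance Meeting & Retrospective Sync, Retrospective Session & Retrospective Sync — 4 in total.

4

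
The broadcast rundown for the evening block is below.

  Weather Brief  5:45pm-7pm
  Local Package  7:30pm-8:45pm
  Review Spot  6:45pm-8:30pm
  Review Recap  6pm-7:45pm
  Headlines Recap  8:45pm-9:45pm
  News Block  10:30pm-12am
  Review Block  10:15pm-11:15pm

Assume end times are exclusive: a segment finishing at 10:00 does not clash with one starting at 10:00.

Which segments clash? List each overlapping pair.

Sorted by start: Weather Brief, Review Recap, Review Spot, Local Package, Headlines Recap, Review Block, News Block.
Review Recap starts before Weather Brief ends → Weather Brief and Review Recap overlap.
Review Spot starts before Weather Brief ends → Weather Brief and Review Spot overlap.
Local Package starts after Weather Brief ends; Weather Brief is clear from here.
Review Spot starts before Review Recap ends → Review Recap and Review Spot overlap.
Local Package starts before Review Recap ends → Review Recap and Local Package overlap.
Headlines Recap starts after Review Recap ends; Review Recap is clear from here.
Local Package starts before Review Spot ends → Review Spot and Local Package overlap.
Headlines Recap starts after Review Spot ends; Review Spot is clear from here.
Headlines Recap starts exactly when Local Package ends (back-to-back, no overlap); Local Package is clear from here.
Review Block starts after Headlines Recap ends; Headlines Recap is clear from here.
News Block starts before Review Block ends → Review Block and News Block overlap.

Local Package & Review Recap, Local Package & Review Spot, News Block & Review Block, Review Recap & Review Spot, Review Recap & Weather Brief, Review Spot & Weather Brief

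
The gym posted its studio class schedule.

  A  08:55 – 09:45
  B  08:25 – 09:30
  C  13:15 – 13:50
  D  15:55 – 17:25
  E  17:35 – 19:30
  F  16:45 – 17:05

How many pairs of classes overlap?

Two intervals overlap when each starts before the other ends.
Sorted by start: B, A, C, D, F, E.
A starts before B ends → B and A overlap.
C starts after B ends, so B has no further overlaps.
C starts after A ends, so A has no further overlaps.
D starts after C ends, so C has no further overlaps.
F starts before D ends → D and F overlap.
E starts after D ends.
E starts after F ends.
Overlapping pairs: A & B, D & F — 2 in total.

2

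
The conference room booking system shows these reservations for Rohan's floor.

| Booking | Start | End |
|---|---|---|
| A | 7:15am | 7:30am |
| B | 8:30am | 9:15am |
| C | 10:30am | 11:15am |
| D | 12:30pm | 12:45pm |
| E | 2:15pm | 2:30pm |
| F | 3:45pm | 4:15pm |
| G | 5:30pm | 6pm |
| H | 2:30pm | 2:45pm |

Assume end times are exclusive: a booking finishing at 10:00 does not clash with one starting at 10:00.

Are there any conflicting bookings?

No

Sorted by start: A, B, C, D, E, H, F, G.
B starts after A ends, so nothing later overlaps A either.
C starts after B ends, so nothing later overlaps B either.
D starts after C ends, so nothing later overlaps C either.
E starts after D ends, so nothing later overlaps D either.
H starts exactly when E ends (back-to-back, no overlap), so nothing later overlaps E either.
F starts after H ends, so nothing later overlaps H either.
G starts after F ends.
Every pair is clear; the schedule has no overlaps.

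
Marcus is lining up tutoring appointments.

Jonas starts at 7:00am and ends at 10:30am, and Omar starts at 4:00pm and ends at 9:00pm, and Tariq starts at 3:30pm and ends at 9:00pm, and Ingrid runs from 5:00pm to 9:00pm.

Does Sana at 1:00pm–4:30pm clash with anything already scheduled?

Yes — it overlaps Omar, Tariq

Jonas: ends 10:30am at or before Sana starts 1:00pm → clear.
Tariq: starts 3:30pm before Sana ends 4:30pm, and ends 9:00pm after Sana starts 1:00pm → overlap.
Omar: starts 4:00pm before Sana ends 4:30pm, and ends 9:00pm after Sana starts 1:00pm → overlap.
Ingrid: starts 5:00pm at or after Sana ends 4:30pm → clear.
Sana overlaps Omar, Tariq.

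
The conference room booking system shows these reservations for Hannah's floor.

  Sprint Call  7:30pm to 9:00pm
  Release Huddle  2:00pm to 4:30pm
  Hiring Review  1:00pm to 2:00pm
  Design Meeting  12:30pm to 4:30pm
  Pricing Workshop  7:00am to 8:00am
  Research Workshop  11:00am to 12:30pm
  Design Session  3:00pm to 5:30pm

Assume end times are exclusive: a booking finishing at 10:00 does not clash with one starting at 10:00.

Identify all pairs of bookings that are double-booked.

Two intervals overlap when each starts before the other ends.
Sorted by start: Pricing Workshop, Research Workshop, Design Meeting, Hiring Review, Release Huddle, Design Session, Sprint Call.
Research Workshop starts after Pricing Workshop ends, so Pricing Workshop has no further overlaps.
Design Meeting starts exactly when Research Workshop ends (back-to-back, no overlap), so Research Workshop has no further overlaps.
Hiring Review starts before Design Meeting ends → Design Meeting and Hiring Review overlap.
Release Huddle starts before Design Meeting ends → Design Meeting and Release Huddle overlap.
Design Session starts before Design Meeting ends → Design Meeting and Design Session overlap.
Sprint Call starts after Design Meeting ends.
Release Huddle starts exactly when Hiring Review ends (back-to-back, no overlap), so Hiring Review has no further overlaps.
Design Session starts before Release Huddle ends → Release Huddle and Design Session overlap.
Sprint Call starts after Release Huddle ends.
Sprint Call starts after Design Session ends.

Design Meeting & Design Session, Design Meeting & Hiring Review, Design Meeting & Release Huddle, Design Session & Release Huddle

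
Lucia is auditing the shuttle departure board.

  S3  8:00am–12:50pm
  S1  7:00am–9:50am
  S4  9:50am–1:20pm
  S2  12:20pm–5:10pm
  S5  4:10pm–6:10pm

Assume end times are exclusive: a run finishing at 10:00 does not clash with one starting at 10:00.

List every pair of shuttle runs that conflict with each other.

Sorted by start: S1, S3, S4, S2, S5.
S3 starts before S1 ends → S1 and S3 overlap.
S4 starts exactly when S1 ends (back-to-back, no overlap), so nothing later overlaps S1 either.
S4 starts before S3 ends → S3 and S4 overlap.
S2 starts before S3 ends → S3 and S2 overlap.
S5 starts after S3 ends.
S2 starts before S4 ends → S4 and S2 overlap.
S5 starts after S4 ends.
S5 starts before S2 ends → S2 and S5 overlap.

S1 & S3, S2 & S3, S2 & S4, S2 & S5, S3 & S4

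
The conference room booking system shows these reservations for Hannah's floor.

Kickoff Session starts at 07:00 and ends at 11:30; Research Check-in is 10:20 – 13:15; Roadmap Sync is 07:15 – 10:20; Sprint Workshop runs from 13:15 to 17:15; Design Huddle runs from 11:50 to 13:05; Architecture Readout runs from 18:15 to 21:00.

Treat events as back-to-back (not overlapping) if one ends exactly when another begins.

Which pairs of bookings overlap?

Sorted by start: Kickoff Session, Roadmap Sync, Research Check-in, Design Huddle, Sprint Workshop, Architecture Readout.
Roadmap Sync starts before Kickoff Session ends → Kickoff Session and Roadmap Sync overlap.
Research Check-in starts before Kickoff Session ends → Kickoff Session and Research Check-in overlap.
Design Huddle starts after Kickoff Session ends, so Kickoff Session has no further overlaps.
Research Check-in starts exactly when Roadmap Sync ends (back-to-back, no overlap), so Roadmap Sync has no further overlaps.
Design Huddle starts before Research Check-in ends → Research Check-in and Design Huddle overlap.
Sprint Workshop starts exactly when Research Check-in ends (back-to-back, no overlap), so Research Check-in has no further overlaps.
Sprint Workshop starts after Design Huddle ends, so Design Huddle has no further overlaps.
Architecture Readout starts after Sprint Workshop ends.

Design Huddle & Research Check-in, Kickoff Session & Research Check-in, Kickoff Session & Roadmap Sync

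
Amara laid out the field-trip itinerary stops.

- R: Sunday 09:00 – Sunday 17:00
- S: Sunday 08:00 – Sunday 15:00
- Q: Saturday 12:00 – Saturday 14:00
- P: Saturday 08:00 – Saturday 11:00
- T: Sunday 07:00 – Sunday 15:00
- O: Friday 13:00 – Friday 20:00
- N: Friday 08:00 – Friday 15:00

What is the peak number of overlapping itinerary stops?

3

Sweep the timeline, counting +1 at each start and −1 at each end (ends before starts at a tie):
Friday 08:00 start N → 1
Friday 13:00 start O → 2
Friday 15:00 end N → 1
Friday 20:00 end O → 0
Saturday 08:00 start P → 1
Saturday 11:00 end P → 0
Saturday 12:00 start Q → 1
Saturday 14:00 end Q → 0
Sunday 07:00 start T → 1
Sunday 08:00 start S → 2
Sunday 09:00 start R → 3
Sunday 15:00 end S → 2
Sunday 15:00 end T → 1
Sunday 17:00 end R → 0
Peak is 3, at Sunday 09:00 (R, S, T).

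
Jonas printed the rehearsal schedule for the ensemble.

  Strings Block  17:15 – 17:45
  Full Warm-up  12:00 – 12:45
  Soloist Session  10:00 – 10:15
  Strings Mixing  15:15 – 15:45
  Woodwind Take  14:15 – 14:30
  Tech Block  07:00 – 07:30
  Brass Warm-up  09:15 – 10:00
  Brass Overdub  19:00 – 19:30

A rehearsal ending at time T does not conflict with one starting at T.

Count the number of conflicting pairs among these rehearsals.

Sorted by start: Tech Block, Brass Warm-up, Soloist Session, Full Warm-up, Woodwind Take, Strings Mixing, Strings Block, Brass Overdub.
Brass Warm-up starts after Tech Block ends, so Tech Block has no further overlaps.
Soloist Session starts exactly when Brass Warm-up ends (back-to-back, no overlap), so Brass Warm-up has no further overlaps.
Full Warm-up starts after Soloist Session ends, so Soloist Session has no further overlaps.
Woodwind Take starts after Full Warm-up ends, so Full Warm-up has no further overlaps.
Strings Mixing starts after Woodwind Take ends, so Woodwind Take has no further overlaps.
Strings Block starts after Strings Mixing ends, so Strings Mixing has no further overlaps.
Brass Overdub starts after Strings Block ends.
No pair overlaps.

0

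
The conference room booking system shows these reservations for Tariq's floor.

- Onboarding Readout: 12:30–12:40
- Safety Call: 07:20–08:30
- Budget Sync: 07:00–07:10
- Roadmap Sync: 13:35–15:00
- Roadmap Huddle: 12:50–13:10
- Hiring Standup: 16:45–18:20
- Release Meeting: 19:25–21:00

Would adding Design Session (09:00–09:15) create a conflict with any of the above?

No — it doesn't clash with anything

Budget Sync: ends 07:10 at or before Design Session starts 09:00 → clear.
Safety Call: ends 08:30 at or before Design Session starts 09:00 → clear.
Onboarding Readout: starts 12:30 at or after Design Session ends 09:15 → clear.
Roadmap Huddle: starts 12:50 at or after Design Session ends 09:15 → clear.
Roadmap Sync: starts 13:35 at or after Design Session ends 09:15 → clear.
Hiring Standup: starts 16:45 at or after Design Session ends 09:15 → clear.
Release Meeting: starts 19:25 at or after Design Session ends 09:15 → clear.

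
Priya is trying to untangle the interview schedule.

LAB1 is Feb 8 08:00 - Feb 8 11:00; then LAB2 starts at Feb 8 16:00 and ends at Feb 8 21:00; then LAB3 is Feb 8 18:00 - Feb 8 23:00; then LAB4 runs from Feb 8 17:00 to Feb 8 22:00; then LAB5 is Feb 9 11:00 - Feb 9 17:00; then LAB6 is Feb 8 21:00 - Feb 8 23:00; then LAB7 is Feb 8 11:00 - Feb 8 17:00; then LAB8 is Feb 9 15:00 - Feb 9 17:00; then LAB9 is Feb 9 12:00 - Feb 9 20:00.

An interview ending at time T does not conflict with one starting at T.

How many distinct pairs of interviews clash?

9

Sorted by start: LAB1, LAB7, LAB2, LAB4, LAB3, LAB6, LAB5, LAB9, LAB8.
LAB7 starts exactly when LAB1 ends (back-to-back, no overlap), so nothing later overlaps LAB1 either.
LAB2 starts before LAB7 ends → LAB7 and LAB2 overlap.
LAB4 starts exactly when LAB7 ends (back-to-back, no overlap), so nothing later overlaps LAB7 either.
LAB4 starts before LAB2 ends → LAB2 and LAB4 overlap.
LAB3 starts before LAB2 ends → LAB2 and LAB3 overlap.
LAB6 starts exactly when LAB2 ends (back-to-back, no overlap), so nothing later overlaps LAB2 either.
LAB3 starts before LAB4 ends → LAB4 and LAB3 overlap.
LAB6 starts before LAB4 ends → LAB4 and LAB6 overlap.
LAB5 starts after LAB4 ends, so nothing later overlaps LAB4 either.
LAB6 starts before LAB3 ends → LAB3 and LAB6 overlap.
LAB5 starts after LAB3 ends, so nothing later overlaps LAB3 either.
LAB5 starts after LAB6 ends, so nothing later overlaps LAB6 either.
LAB9 starts before LAB5 ends → LAB5 and LAB9 overlap.
LAB8 starts before LAB5 ends → LAB5 and LAB8 overlap.
LAB8 starts before LAB9 ends → LAB9 and LAB8 overlap.
Overlapping pairs: LAB2 & LAB3, LAB2 & LAB4, LAB2 & LAB7, LAB3 & LAB4, LAB3 & LAB6, LAB4 & LAB6, LAB5 & LAB8, LAB5 & LAB9, LAB8 & LAB9 — 9 in total.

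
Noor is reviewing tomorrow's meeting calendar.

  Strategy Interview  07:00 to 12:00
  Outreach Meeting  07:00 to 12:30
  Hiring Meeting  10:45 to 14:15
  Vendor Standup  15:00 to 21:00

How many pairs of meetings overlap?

3

Check each pair: they overlap iff neither finishes before the other starts.
Sorted by start: Strategy Interview, Outreach Meeting, Hiring Meeting, Vendor Standup.
Outreach Meeting starts before Strategy Interview ends → Strategy Interview and Outreach Meeting overlap.
Hiring Meeting starts before Strategy Interview ends → Strategy Interview and Hiring Meeting overlap.
Vendor Standup starts after Strategy Interview ends.
Hiring Meeting starts before Outreach Meeting ends → Outreach Meeting and Hiring Meeting overlap.
Vendor Standup starts after Outreach Meeting ends.
Vendor Standup starts after Hiring Meeting ends.
Overlapping pairs: Hiring Meeting & Outreach Meeting, Hiring Meeting & Strategy Interview, Outreach Meeting & Strategy Interview — 3 in total.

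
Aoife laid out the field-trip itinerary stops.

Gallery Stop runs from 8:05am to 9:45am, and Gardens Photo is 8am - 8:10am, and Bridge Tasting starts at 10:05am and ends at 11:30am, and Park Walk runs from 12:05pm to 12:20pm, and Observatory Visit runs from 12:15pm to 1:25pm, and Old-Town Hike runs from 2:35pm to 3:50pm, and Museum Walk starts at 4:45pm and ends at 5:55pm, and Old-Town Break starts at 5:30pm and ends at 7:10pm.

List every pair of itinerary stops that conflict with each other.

Gallery Stop & Gardens Photo, Museum Walk & Old-Town Break, Observatory Visit & Park Walk

Sorted by start: Gardens Photo, Gallery Stop, Bridge Tasting, Park Walk, Observatory Visit, Old-Town Hike, Museum Walk, Old-Town Break.
Gallery Stop starts before Gardens Photo ends → Gardens Photo and Gallery Stop overlap.
Bridge Tasting starts after Gardens Photo ends, so nothing later overlaps Gardens Photo either.
Bridge Tasting starts after Gallery Stop ends, so nothing later overlaps Gallery Stop either.
Park Walk starts after Bridge Tasting ends, so nothing later overlaps Bridge Tasting either.
Observatory Visit starts before Park Walk ends → Park Walk and Observatory Visit overlap.
Old-Town Hike starts after Park Walk ends, so nothing later overlaps Park Walk either.
Old-Town Hike starts after Observatory Visit ends, so nothing later overlaps Observatory Visit either.
Museum Walk starts after Old-Town Hike ends, so nothing later overlaps Old-Town Hike either.
Old-Town Break starts before Museum Walk ends → Museum Walk and Old-Town Break overlap.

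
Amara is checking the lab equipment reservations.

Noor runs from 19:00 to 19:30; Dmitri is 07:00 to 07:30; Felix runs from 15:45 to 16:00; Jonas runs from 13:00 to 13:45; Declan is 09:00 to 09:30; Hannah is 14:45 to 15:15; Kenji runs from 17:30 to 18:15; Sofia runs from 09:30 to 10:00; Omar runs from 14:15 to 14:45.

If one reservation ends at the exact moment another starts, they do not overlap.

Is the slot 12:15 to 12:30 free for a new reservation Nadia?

Yes — the slot is free

Dmitri: ends 07:30 at or before Nadia starts 12:15 → clear.
Declan: ends 09:30 at or before Nadia starts 12:15 → clear.
Sofia: ends 10:00 at or before Nadia starts 12:15 → clear.
Jonas: starts 13:00 at or after Nadia ends 12:30 → clear.
Omar: starts 14:15 at or after Nadia ends 12:30 → clear.
Hannah: starts 14:45 at or after Nadia ends 12:30 → clear.
Felix: starts 15:45 at or after Nadia ends 12:30 → clear.
Kenji: starts 17:30 at or after Nadia ends 12:30 → clear.
Noor: starts 19:00 at or after Nadia ends 12:30 → clear.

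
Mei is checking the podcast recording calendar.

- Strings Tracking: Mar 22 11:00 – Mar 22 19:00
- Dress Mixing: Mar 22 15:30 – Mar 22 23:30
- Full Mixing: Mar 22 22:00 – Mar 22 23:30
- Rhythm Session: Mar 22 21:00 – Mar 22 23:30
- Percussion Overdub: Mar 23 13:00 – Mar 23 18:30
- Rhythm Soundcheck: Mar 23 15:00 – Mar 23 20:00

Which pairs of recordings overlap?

Two intervals overlap when each starts before the other ends.
Sorted by start: Strings Tracking, Dress Mixing, Rhythm Session, Full Mixing, Percussion Overdub, Rhythm Soundcheck.
Dress Mixing starts before Strings Tracking ends → Strings Tracking and Dress Mixing overlap.
Rhythm Session starts after Strings Tracking ends, so Strings Tracking has no further overlaps.
Rhythm Session starts before Dress Mixing ends → Dress Mixing and Rhythm Session overlap.
Full Mixing starts before Dress Mixing ends → Dress Mixing and Full Mixing overlap.
Percussion Overdub starts after Dress Mixing ends, so Dress Mixing has no further overlaps.
Full Mixing starts before Rhythm Session ends → Rhythm Session and Full Mixing overlap.
Percussion Overdub starts after Rhythm Session ends, so Rhythm Session has no further overlaps.
Percussion Overdub starts after Full Mixing ends, so Full Mixing has no further overlaps.
Rhythm Soundcheck starts before Percussion Overdub ends → Percussion Overdub and Rhythm Soundcheck overlap.

Dress Mixing & Full Mixing, Dress Mixing & Rhythm Session, Dress Mixing & Strings Tracking, Full Mixing & Rhythm Session, Percussion Overdub & Rhythm Soundcheck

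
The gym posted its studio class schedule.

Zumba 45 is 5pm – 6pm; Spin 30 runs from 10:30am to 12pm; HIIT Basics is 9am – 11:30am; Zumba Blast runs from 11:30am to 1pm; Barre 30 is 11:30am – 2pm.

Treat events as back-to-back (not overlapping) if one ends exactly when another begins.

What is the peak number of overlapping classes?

Sweep the timeline, counting +1 at each start and −1 at each end (ends before starts at a tie):
9am start HIIT Basics → 1
10:30am start Spin 30 → 2
11:30am end HIIT Basics → 1
11:30am start Barre 30 → 2
11:30am start Zumba Blast → 3
12pm end Spin 30 → 2
1pm end Zumba Blast → 1
2pm end Barre 30 → 0
5pm start Zumba 45 → 1
6pm end Zumba 45 → 0
Peak is 3, at 11:30am (Barre 30, Spin 30, Zumba Blast).

3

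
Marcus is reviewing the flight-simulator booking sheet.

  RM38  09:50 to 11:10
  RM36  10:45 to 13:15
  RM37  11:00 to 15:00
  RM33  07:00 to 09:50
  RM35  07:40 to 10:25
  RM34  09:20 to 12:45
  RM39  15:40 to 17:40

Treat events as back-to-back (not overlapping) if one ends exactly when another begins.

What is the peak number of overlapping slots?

Walk through starts and ends in time order (an end at T is processed before a start at T):
07:00 start RM33 → 1
07:40 start RM35 → 2
09:20 start RM34 → 3
09:50 end RM33 → 2
09:50 start RM38 → 3
10:25 end RM35 → 2
10:45 start RM36 → 3
11:00 start RM37 → 4
11:10 end RM38 → 3
12:45 end RM34 → 2
13:15 end RM36 → 1
15:00 end RM37 → 0
15:40 start RM39 → 1
17:40 end RM39 → 0
Peak is 4, at 11:00 (RM34, RM36, RM37, RM38).

4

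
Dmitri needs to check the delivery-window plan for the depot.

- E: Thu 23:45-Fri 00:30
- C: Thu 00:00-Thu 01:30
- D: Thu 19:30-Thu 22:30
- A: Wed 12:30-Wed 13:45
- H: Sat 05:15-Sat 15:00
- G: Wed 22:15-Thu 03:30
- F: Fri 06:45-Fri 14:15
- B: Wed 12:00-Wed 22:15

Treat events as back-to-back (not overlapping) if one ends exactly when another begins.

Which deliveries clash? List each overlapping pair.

Check each pair: they overlap iff neither finishes before the other starts.
Sorted by start: B, A, G, C, D, E, F, H.
A starts before B ends → B and A overlap.
G starts exactly when B ends (back-to-back, no overlap), so nothing later overlaps B either.
G starts after A ends, so nothing later overlaps A either.
C starts before G ends → G and C overlap.
D starts after G ends, so nothing later overlaps G either.
D starts after C ends, so nothing later overlaps C either.
E starts after D ends, so nothing later overlaps D either.
F starts after E ends, so nothing later overlaps E either.
H starts after F ends.

A & B, C & G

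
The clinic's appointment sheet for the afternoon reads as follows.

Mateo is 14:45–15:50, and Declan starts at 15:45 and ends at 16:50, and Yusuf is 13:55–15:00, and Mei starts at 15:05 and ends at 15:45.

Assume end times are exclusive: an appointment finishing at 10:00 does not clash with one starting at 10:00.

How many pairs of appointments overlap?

Two intervals overlap when each starts before the other ends.
Sorted by start: Yusuf, Mateo, Mei, Declan.
Mateo starts before Yusuf ends → Yusuf and Mateo overlap.
Mei starts after Yusuf ends, so Yusuf has no further overlaps.
Mei starts before Mateo ends → Mateo and Mei overlap.
Declan starts before Mateo ends → Mateo and Declan overlap.
Declan starts exactly when Mei ends (back-to-back, no overlap).
Overlapping pairs: Declan & Mateo, Mateo & Mei, Mateo & Yusuf — 3 in total.

3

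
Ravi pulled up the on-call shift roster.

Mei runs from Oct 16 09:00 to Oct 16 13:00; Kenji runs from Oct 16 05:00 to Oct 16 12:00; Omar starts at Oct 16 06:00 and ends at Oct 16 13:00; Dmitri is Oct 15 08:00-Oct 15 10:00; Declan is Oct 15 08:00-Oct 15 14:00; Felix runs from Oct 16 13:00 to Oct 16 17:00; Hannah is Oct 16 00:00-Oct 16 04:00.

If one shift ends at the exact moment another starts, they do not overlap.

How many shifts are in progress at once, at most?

Sort all start/end points and keep a running count:
Oct 15 08:00 start Declan → 1
Oct 15 08:00 start Dmitri → 2
Oct 15 10:00 end Dmitri → 1
Oct 15 14:00 end Declan → 0
Oct 16 00:00 start Hannah → 1
Oct 16 04:00 end Hannah → 0
Oct 16 05:00 start Kenji → 1
Oct 16 06:00 start Omar → 2
Oct 16 09:00 start Mei → 3
Oct 16 12:00 end Kenji → 2
Oct 16 13:00 end Mei → 1
Oct 16 13:00 end Omar → 0
Oct 16 13:00 start Felix → 1
Oct 16 17:00 end Felix → 0
Peak is 3, at Oct 16 09:00 (Kenji, Mei, Omar).

3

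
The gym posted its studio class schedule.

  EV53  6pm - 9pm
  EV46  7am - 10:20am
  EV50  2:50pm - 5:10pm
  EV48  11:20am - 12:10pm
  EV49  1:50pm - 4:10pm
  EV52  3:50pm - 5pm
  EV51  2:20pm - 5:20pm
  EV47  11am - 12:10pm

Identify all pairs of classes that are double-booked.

Check each pair: they overlap iff neither finishes before the other starts.
Sorted by start: EV46, EV47, EV48, EV49, EV51, EV50, EV52, EV53.
EV47 starts after EV46 ends — done with EV46.
EV48 starts before EV47 ends → EV47 and EV48 overlap.
EV49 starts after EV47 ends — done with EV47.
EV49 starts after EV48 ends — done with EV48.
EV51 starts before EV49 ends → EV49 and EV51 overlap.
EV50 starts before EV49 ends → EV49 and EV50 overlap.
EV52 starts before EV49 ends → EV49 and EV52 overlap.
EV53 starts after EV49 ends.
EV50 starts before EV51 ends → EV51 and EV50 overlap.
EV52 starts before EV51 ends → EV51 and EV52 overlap.
EV53 starts after EV51 ends.
EV52 starts before EV50 ends → EV50 and EV52 overlap.
EV53 starts after EV50 ends.
EV53 starts after EV52 ends.

EV47 & EV48, EV49 & EV50, EV49 & EV51, EV49 & EV52, EV50 & EV51, EV50 & EV52, EV51 & EV52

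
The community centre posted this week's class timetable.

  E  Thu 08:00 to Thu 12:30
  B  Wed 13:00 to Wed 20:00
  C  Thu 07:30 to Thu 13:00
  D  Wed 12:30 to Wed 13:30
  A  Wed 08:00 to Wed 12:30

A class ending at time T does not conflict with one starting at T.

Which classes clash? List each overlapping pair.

Sorted by start: A, D, B, C, E.
D starts exactly when A ends (back-to-back, no overlap), so nothing later overlaps A either.
B starts before D ends → D and B overlap.
C starts after D ends, so nothing later overlaps D either.
C starts after B ends, so nothing later overlaps B either.
E starts before C ends → C and E overlap.

B & D, C & E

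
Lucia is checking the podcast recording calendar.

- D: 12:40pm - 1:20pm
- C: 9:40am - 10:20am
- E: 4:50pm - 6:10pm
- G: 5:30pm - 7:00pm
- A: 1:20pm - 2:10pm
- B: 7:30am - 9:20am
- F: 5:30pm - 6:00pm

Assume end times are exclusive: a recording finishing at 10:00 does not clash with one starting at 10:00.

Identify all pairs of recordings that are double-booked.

E & F, E & G, F & G

Sorted by start: B, C, D, A, E, F, G.
C starts after B ends; B is clear from here.
D starts after C ends; C is clear from here.
A starts exactly when D ends (back-to-back, no overlap); D is clear from here.
E starts after A ends; A is clear from here.
F starts before E ends → E and F overlap.
G starts before E ends → E and G overlap.
G starts before F ends → F and G overlap.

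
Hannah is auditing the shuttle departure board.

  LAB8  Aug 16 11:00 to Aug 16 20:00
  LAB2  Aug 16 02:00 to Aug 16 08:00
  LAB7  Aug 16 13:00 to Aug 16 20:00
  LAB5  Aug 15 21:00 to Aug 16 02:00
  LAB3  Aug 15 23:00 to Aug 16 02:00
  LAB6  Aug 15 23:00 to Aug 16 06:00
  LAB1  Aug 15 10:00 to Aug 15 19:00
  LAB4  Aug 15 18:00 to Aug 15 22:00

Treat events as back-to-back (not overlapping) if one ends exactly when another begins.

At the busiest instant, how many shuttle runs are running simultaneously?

Sweep the timeline, counting +1 at each start and −1 at each end (ends before starts at a tie):
Aug 15 10:00 start LAB1 → 1
Aug 15 18:00 start LAB4 → 2
Aug 15 19:00 end LAB1 → 1
Aug 15 21:00 start LAB5 → 2
Aug 15 22:00 end LAB4 → 1
Aug 15 23:00 start LAB3 → 2
Aug 15 23:00 start LAB6 → 3
Aug 16 02:00 end LAB3 → 2
Aug 16 02:00 end LAB5 → 1
Aug 16 02:00 start LAB2 → 2
Aug 16 06:00 end LAB6 → 1
Aug 16 08:00 end LAB2 → 0
Aug 16 11:00 start LAB8 → 1
Aug 16 13:00 start LAB7 → 2
Aug 16 20:00 end LAB7 → 1
Aug 16 20:00 end LAB8 → 0
Peak is 3, at Aug 15 23:00 (LAB3, LAB5, LAB6).

3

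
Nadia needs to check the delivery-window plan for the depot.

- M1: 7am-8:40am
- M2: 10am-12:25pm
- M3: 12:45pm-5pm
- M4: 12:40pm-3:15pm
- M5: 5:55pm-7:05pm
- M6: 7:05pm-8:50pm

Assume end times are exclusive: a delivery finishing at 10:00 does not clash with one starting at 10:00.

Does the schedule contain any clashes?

Sorted by start: M1, M2, M4, M3, M5, M6.
M2 starts after M1 ends, so M1 has no further overlaps.
M4 starts after M2 ends, so M2 has no further overlaps.
M3 starts before M4 ends → M4 and M3 overlap.
That's a conflict, so the schedule is not conflict-free.

Yes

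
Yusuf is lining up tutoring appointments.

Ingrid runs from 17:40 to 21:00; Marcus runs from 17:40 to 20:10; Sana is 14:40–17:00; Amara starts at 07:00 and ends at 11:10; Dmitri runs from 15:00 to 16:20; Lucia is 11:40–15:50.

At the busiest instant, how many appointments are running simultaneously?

3

Walk through starts and ends in time order (an end at T is processed before a start at T):
07:00 start Amara → 1
11:10 end Amara → 0
11:40 start Lucia → 1
14:40 start Sana → 2
15:00 start Dmitri → 3
15:50 end Lucia → 2
16:20 end Dmitri → 1
17:00 end Sana → 0
17:40 start Ingrid → 1
17:40 start Marcus → 2
20:10 end Marcus → 1
21:00 end Ingrid → 0
Peak is 3, at 15:00 (Dmitri, Lucia, Sana).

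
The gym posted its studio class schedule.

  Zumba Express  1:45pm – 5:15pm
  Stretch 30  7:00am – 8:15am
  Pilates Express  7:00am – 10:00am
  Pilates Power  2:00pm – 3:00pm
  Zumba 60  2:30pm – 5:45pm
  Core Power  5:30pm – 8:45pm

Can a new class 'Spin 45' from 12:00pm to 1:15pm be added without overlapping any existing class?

Yes — the slot is free

Stretch 30: ends 8:15am at or before Spin 45 starts 12:00pm → clear.
Pilates Express: ends 10:00am at or before Spin 45 starts 12:00pm → clear.
Zumba Express: starts 1:45pm at or after Spin 45 ends 1:15pm → clear.
Pilates Power: starts 2:00pm at or after Spin 45 ends 1:15pm → clear.
Zumba 60: starts 2:30pm at or after Spin 45 ends 1:15pm → clear.
Core Power: starts 5:30pm at or after Spin 45 ends 1:15pm → clear.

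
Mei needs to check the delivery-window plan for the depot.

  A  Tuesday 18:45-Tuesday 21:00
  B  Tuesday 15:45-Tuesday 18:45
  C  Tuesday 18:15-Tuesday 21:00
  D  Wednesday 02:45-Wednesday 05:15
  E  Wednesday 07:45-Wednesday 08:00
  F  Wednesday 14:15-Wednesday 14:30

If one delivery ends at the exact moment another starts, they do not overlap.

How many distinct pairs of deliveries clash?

Sorted by start: B, C, A, D, E, F.
C starts before B ends → B and C overlap.
A starts exactly when B ends (back-to-back, no overlap), so nothing later overlaps B either.
A starts before C ends → C and A overlap.
D starts after C ends, so nothing later overlaps C either.
D starts after A ends, so nothing later overlaps A either.
E starts after D ends, so nothing later overlaps D either.
F starts after E ends.
Overlapping pairs: A & C, B & C — 2 in total.

2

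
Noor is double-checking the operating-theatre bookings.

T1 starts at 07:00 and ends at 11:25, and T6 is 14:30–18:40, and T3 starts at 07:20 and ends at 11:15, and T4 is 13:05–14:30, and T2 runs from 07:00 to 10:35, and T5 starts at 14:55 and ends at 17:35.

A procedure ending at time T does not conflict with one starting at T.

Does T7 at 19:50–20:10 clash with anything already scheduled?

T1: ends 11:25 at or before T7 starts 19:50 → clear.
T2: ends 10:35 at or before T7 starts 19:50 → clear.
T3: ends 11:15 at or before T7 starts 19:50 → clear.
T4: ends 14:30 at or before T7 starts 19:50 → clear.
T6: ends 18:40 at or before T7 starts 19:50 → clear.
T5: ends 17:35 at or before T7 starts 19:50 → clear.

No — it doesn't clash with anything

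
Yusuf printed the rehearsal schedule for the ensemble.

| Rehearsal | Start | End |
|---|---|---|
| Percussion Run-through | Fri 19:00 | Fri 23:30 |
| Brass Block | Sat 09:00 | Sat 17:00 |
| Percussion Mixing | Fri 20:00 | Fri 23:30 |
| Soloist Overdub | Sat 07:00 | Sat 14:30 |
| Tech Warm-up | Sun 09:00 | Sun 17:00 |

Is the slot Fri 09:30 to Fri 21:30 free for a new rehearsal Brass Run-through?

No — it overlaps Percussion Mixing, Percussion Run-through

Percussion Run-through: starts Fri 19:00 before Brass Run-through ends Fri 21:30, and ends Fri 23:30 after Brass Run-through starts Fri 09:30 → overlap.
Percussion Mixing: starts Fri 20:00 before Brass Run-through ends Fri 21:30, and ends Fri 23:30 after Brass Run-through starts Fri 09:30 → overlap.
Soloist Overdub: starts Sat 07:00 at or after Brass Run-through ends Fri 21:30 → clear.
Brass Block: starts Sat 09:00 at or after Brass Run-through ends Fri 21:30 → clear.
Tech Warm-up: starts Sun 09:00 at or after Brass Run-through ends Fri 21:30 → clear.
Brass Run-through overlaps Percussion Run-through, Percussion Mixing.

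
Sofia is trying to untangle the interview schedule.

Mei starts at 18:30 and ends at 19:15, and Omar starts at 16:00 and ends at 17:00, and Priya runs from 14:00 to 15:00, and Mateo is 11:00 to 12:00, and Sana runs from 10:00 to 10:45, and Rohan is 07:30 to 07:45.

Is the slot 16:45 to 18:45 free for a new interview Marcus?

No — it overlaps Mei, Omar

Rohan: ends 07:45 at or before Marcus starts 16:45 → clear.
Sana: ends 10:45 at or before Marcus starts 16:45 → clear.
Mateo: ends 12:00 at or before Marcus starts 16:45 → clear.
Priya: ends 15:00 at or before Marcus starts 16:45 → clear.
Omar: starts 16:00 before Marcus ends 18:45, and ends 17:00 after Marcus starts 16:45 → overlap.
Mei: starts 18:30 before Marcus ends 18:45, and ends 19:15 after Marcus starts 16:45 → overlap.
Marcus overlaps Omar, Mei.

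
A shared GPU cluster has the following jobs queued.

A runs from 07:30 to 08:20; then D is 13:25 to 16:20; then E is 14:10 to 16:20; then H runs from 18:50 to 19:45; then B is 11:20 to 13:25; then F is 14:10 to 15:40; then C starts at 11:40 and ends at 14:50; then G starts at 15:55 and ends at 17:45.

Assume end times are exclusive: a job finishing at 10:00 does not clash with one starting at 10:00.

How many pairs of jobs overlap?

Sorted by start: A, B, C, D, E, F, G, H.
B starts after A ends, so nothing later overlaps A either.
C starts before B ends → B and C overlap.
D starts exactly when B ends (back-to-back, no overlap), so nothing later overlaps B either.
D starts before C ends → C and D overlap.
E starts before C ends → C and E overlap.
F starts before C ends → C and F overlap.
G starts after C ends, so nothing later overlaps C either.
E starts before D ends → D and E overlap.
F starts before D ends → D and F overlap.
G starts before D ends → D and G overlap.
H starts after D ends.
F starts before E ends → E and F overlap.
G starts before E ends → E and G overlap.
H starts after E ends.
G starts after F ends, so nothing later overlaps F either.
H starts after G ends.
Overlapping pairs: B & C, C & D, C & E, C & F, D & E, D & F, D & G, E & F, E & G — 9 in total.

9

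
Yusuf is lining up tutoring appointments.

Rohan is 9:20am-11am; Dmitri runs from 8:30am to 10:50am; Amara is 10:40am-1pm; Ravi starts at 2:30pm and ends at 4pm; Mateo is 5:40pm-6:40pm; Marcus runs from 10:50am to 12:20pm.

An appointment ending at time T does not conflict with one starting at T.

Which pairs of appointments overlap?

Sorted by start: Dmitri, Rohan, Amara, Marcus, Ravi, Mateo.
Rohan starts before Dmitri ends → Dmitri and Rohan overlap.
Amara starts before Dmitri ends → Dmitri and Amara overlap.
Marcus starts exactly when Dmitri ends (back-to-back, no overlap); Dmitri is clear from here.
Amara starts before Rohan ends → Rohan and Amara overlap.
Marcus starts before Rohan ends → Rohan and Marcus overlap.
Ravi starts after Rohan ends; Rohan is clear from here.
Marcus starts before Amara ends → Amara and Marcus overlap.
Ravi starts after Amara ends; Amara is clear from here.
Ravi starts after Marcus ends; Marcus is clear from here.
Mateo starts after Ravi ends.

Amara & Dmitri, Amara & Marcus, Amara & Rohan, Dmitri & Rohan, Marcus & Rohan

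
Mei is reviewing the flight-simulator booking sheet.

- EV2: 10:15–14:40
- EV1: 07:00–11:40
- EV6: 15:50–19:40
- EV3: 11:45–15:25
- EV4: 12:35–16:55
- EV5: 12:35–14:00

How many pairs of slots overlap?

Sorted by start: EV1, EV2, EV3, EV4, EV5, EV6.
EV2 starts before EV1 ends → EV1 and EV2 overlap.
EV3 starts after EV1 ends; EV1 is clear from here.
EV3 starts before EV2 ends → EV2 and EV3 overlap.
EV4 starts before EV2 ends → EV2 and EV4 overlap.
EV5 starts before EV2 ends → EV2 and EV5 overlap.
EV6 starts after EV2 ends.
EV4 starts before EV3 ends → EV3 and EV4 overlap.
EV5 starts before EV3 ends → EV3 and EV5 overlap.
EV6 starts after EV3 ends.
EV5 starts before EV4 ends → EV4 and EV5 overlap.
EV6 starts before EV4 ends → EV4 and EV6 overlap.
EV6 starts after EV5 ends.
Overlapping pairs: EV1 & EV2, EV2 & EV3, EV2 & EV4, EV2 & EV5, EV3 & EV4, EV3 & EV5, EV4 & EV5, EV4 & EV6 — 8 in total.

8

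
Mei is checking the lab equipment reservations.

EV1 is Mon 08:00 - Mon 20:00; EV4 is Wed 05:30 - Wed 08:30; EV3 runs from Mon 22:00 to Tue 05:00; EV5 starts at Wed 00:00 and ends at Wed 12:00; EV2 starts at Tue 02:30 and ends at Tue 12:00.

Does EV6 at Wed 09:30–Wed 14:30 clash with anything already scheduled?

Yes — it overlaps EV5

EV1: ends Mon 20:00 at or before EV6 starts Wed 09:30 → clear.
EV3: ends Tue 05:00 at or before EV6 starts Wed 09:30 → clear.
EV2: ends Tue 12:00 at or before EV6 starts Wed 09:30 → clear.
EV5: starts Wed 00:00 before EV6 ends Wed 14:30, and ends Wed 12:00 after EV6 starts Wed 09:30 → overlap.
EV4: ends Wed 08:30 at or before EV6 starts Wed 09:30 → clear.
EV6 overlaps EV5.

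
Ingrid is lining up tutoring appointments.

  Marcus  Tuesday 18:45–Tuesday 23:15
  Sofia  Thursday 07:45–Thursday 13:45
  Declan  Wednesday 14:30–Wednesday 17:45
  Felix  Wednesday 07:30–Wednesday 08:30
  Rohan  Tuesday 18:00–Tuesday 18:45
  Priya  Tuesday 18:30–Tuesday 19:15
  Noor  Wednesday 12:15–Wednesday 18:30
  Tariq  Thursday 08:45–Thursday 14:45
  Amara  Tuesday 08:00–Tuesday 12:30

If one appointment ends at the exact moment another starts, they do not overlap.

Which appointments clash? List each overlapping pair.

Declan & Noor, Marcus & Priya, Priya & Rohan, Sofia & Tariq

Two intervals overlap when each starts before the other ends.
Sorted by start: Amara, Rohan, Priya, Marcus, Felix, Noor, Declan, Sofia, Tariq.
Rohan starts after Amara ends, so nothing later overlaps Amara either.
Priya starts before Rohan ends → Rohan and Priya overlap.
Marcus starts exactly when Rohan ends (back-to-back, no overlap), so nothing later overlaps Rohan either.
Marcus starts before Priya ends → Priya and Marcus overlap.
Felix starts after Priya ends, so nothing later overlaps Priya either.
Felix starts after Marcus ends, so nothing later overlaps Marcus either.
Noor starts after Felix ends, so nothing later overlaps Felix either.
Declan starts before Noor ends → Noor and Declan overlap.
Sofia starts after Noor ends, so nothing later overlaps Noor either.
Sofia starts after Declan ends, so nothing later overlaps Declan either.
Tariq starts before Sofia ends → Sofia and Tariq overlap.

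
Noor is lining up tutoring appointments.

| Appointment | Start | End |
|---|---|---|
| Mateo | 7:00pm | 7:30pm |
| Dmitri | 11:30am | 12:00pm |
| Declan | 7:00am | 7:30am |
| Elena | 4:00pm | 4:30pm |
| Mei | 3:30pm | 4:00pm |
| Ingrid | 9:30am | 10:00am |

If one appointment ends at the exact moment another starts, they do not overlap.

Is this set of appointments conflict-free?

Sorted by start: Declan, Ingrid, Dmitri, Mei, Elena, Mateo.
Ingrid starts after Declan ends — done with Declan.
Dmitri starts after Ingrid ends — done with Ingrid.
Mei starts after Dmitri ends — done with Dmitri.
Elena starts exactly when Mei ends (back-to-back, no overlap) — done with Mei.
Mateo starts after Elena ends.
Every pair is clear; the schedule has no overlaps.

Yes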